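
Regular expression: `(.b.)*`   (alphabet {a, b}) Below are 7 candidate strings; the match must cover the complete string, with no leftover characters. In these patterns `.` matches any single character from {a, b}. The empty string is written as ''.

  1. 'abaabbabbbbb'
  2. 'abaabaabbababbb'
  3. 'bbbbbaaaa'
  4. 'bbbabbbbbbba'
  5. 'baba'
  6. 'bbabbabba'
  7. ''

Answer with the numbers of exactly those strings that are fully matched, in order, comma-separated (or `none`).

1, 2, 4, 6, 7

1. 'abaabbabbbbb' → match
2 → match
3. 'bbbbbaaaa' → no match
4. 'bbbabbbbbbba' → match
5. 'baba' → no match
6. 'bbabbabba' → match
7. '' → match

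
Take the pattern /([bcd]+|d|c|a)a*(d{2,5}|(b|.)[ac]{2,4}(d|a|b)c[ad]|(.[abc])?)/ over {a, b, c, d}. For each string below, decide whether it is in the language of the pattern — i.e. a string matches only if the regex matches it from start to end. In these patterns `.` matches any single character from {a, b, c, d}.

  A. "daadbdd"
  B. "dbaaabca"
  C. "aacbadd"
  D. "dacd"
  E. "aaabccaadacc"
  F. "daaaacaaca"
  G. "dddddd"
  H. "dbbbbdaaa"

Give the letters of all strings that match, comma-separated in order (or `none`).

B, F, G, H

A → no match
B → match
C → no match
D → no match
E → no match
F → match
G → match
H → match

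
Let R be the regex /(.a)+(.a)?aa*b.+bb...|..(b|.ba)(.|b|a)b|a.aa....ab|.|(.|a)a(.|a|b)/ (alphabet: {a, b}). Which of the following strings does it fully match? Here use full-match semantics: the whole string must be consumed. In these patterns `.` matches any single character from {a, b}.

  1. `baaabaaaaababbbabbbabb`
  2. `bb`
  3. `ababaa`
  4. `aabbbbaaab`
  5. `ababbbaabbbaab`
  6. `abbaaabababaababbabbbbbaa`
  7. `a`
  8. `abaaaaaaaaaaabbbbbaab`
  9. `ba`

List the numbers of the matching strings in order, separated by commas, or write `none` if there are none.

1 → match
2 → no match
3 → no match
4 → no match
5 → no match
6 → no match
7 → match
8 → no match
9 → no match

1, 7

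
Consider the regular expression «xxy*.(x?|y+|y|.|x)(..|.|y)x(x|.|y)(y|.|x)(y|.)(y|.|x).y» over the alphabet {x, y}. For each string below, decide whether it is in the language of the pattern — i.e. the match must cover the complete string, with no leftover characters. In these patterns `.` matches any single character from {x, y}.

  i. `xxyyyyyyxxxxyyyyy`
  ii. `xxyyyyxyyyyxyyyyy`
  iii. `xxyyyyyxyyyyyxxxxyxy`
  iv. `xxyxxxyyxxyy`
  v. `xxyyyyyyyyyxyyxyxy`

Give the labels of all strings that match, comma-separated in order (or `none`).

i, iii, iv, v

i → match
ii → no match
iii → match
iv → match
v → match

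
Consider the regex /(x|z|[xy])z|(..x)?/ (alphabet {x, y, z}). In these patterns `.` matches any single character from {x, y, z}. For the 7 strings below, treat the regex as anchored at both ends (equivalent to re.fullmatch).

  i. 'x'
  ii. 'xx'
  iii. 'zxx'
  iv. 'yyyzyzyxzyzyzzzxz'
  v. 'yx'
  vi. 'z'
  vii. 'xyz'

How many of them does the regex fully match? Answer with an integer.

1

i → no match
ii → no match
iii → match
iv → no match
v → no match
vi → no match
vii → no match
Total matched: 1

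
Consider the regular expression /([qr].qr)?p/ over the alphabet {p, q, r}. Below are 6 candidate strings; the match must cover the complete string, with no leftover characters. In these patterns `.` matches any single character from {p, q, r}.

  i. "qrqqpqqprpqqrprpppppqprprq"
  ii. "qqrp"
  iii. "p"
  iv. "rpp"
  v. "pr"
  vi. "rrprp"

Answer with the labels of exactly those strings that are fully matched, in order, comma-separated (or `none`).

iii

i → no match — must end with "p"
ii → no match
iii → match
iv → no match
v → no match — must end with "p"
vi → no match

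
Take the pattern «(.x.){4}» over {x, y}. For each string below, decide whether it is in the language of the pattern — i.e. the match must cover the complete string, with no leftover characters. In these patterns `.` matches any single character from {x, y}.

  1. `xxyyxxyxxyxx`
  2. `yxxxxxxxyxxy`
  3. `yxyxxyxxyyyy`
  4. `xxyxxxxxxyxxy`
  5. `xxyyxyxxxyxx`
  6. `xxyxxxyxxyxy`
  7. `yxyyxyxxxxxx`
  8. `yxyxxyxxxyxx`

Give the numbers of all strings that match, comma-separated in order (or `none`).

1 → match
2 → match
3 → no match
4 → no match
5 → match
6 → match
7 → match
8 → match

1, 2, 5, 6, 7, 8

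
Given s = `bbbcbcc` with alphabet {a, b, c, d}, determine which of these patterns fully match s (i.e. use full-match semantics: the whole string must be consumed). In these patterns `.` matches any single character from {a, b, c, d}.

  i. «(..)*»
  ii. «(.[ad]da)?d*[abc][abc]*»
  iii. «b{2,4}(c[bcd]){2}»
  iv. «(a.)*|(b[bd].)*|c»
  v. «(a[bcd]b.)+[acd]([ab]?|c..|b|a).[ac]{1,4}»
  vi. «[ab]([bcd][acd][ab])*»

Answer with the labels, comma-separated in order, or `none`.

i → no match
ii → match
iii → match
iv → no match
v → no match — must start with `a`
vi → no match

ii, iii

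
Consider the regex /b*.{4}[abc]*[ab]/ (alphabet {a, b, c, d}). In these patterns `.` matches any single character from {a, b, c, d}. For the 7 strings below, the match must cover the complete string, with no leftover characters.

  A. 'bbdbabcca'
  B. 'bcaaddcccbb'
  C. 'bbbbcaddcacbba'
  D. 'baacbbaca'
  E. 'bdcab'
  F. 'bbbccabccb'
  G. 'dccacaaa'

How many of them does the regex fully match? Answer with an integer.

A → match
B → no match
C → match
D → match
E → match
F → match
G → match
Total matched: 6

6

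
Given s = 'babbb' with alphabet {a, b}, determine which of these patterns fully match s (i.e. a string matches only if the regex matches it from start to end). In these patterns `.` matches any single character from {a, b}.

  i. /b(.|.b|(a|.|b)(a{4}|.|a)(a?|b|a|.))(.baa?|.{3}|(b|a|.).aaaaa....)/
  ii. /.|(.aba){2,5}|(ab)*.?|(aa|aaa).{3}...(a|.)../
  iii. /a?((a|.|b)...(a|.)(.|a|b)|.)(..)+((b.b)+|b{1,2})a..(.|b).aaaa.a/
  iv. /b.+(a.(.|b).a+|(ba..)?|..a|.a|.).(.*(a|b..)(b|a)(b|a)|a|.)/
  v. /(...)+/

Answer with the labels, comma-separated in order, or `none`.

i, iv

i → match
ii → no match
iii → no match — must end with 'a'
iv → match
v → no match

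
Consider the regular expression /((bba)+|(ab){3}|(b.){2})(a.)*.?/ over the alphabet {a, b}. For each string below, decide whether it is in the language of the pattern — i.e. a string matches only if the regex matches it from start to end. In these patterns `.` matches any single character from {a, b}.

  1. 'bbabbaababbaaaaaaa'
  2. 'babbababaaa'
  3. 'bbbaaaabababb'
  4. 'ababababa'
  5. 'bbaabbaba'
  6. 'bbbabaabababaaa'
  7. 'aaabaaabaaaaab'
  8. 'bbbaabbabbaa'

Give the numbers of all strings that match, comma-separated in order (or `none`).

2, 3, 4

1 → no match
2. 'babbababaaa' → match
3 → match
4. 'ababababa' → match
5. 'bbaabbaba' → no match
6 → no match
7 → no match
8. 'bbbaabbabbaa' → no match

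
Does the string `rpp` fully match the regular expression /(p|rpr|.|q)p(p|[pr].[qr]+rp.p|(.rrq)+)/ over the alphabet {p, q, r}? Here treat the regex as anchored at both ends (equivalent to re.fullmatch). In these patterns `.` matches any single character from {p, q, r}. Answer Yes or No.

Yes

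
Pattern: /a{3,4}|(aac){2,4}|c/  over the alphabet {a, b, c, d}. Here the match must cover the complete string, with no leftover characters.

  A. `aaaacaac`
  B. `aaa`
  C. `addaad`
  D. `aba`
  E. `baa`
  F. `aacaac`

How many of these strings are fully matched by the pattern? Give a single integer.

A. `aaaacaac` → no match
B. `aaa` → match
C. `addaad` → no match
D. `aba` → no match
E. `baa` → no match
F. `aacaac` → match
Total matched: 2

2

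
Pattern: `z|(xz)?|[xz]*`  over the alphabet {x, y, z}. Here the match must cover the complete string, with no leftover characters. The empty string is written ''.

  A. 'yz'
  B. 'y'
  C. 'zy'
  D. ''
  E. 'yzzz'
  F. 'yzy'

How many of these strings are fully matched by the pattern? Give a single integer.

A → no match
B → no match
C → no match
D → match
E → no match
F → no match
Total matched: 1

1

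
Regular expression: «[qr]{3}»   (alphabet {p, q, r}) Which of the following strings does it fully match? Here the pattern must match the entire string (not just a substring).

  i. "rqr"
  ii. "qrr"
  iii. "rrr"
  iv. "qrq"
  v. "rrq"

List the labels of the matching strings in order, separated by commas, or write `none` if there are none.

i, ii, iii, iv, v

i → match
ii → match
iii → match
iv → match
v → match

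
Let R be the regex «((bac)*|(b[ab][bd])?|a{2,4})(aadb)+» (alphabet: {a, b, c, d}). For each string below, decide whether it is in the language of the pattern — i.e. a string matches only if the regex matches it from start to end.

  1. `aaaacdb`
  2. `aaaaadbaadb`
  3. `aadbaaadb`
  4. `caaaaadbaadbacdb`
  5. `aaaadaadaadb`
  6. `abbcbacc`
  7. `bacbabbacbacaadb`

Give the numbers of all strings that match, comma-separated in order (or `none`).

1 → no match — must end with `aadb`
2 → match
3 → no match
4 → no match — must end with `aadb`
5 → no match
6 → no match — must end with `aadb`
7 → no match

2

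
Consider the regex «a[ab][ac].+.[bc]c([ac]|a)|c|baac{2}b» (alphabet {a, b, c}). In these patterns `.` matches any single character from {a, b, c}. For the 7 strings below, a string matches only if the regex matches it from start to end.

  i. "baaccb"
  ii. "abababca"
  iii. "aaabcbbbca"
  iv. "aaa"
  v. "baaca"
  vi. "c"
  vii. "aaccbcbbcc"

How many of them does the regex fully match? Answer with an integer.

5

i → match
ii → match
iii → match
iv → no match
v → no match
vi → match
vii → match
Total matched: 5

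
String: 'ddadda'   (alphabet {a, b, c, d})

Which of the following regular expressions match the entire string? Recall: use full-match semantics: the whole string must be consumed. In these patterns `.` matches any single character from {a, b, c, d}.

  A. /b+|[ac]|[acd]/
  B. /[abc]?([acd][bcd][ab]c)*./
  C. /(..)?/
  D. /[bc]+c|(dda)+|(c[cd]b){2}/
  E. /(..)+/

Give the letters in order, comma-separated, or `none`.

A → no match
B → no match
C → no match
D → match
E → match

D, E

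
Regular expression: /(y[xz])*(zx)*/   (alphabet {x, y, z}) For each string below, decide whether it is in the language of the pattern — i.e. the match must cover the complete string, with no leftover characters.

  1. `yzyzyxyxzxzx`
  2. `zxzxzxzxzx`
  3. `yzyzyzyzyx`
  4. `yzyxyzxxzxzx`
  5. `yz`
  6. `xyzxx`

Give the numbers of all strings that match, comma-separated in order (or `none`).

1 → match
2 → match
3 → match
4 → no match
5 → match
6 → no match

1, 2, 3, 5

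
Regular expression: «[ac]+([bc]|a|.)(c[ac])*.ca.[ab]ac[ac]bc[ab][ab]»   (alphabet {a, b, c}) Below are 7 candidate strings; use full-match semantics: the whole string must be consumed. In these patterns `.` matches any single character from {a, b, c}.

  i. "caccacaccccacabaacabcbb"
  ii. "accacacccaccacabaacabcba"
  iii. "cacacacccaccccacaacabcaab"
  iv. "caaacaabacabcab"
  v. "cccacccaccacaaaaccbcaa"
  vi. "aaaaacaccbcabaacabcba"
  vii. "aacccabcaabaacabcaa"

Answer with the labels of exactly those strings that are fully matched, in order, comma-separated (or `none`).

i → match
ii → match
iii → no match
iv → match
v → match
vi → match
vii → no match

i, ii, iv, v, vi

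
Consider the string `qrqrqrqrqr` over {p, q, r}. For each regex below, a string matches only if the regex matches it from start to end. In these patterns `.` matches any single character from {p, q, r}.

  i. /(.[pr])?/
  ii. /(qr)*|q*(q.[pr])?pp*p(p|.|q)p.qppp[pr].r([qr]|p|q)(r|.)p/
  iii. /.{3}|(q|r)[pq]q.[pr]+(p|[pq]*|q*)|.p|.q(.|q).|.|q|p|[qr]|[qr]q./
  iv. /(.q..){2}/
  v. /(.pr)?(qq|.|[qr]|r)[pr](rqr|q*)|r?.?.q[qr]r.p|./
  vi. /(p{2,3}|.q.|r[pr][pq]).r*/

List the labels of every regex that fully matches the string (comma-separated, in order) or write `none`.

ii

i → no match
ii → match
iii → no match
iv → no match
v → no match
vi → no match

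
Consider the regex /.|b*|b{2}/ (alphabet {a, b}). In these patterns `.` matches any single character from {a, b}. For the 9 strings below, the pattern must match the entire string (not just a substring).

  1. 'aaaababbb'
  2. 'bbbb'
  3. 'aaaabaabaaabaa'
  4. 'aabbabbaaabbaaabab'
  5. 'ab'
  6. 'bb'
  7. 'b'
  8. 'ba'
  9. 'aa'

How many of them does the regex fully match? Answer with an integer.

1 → no match
2 → match
3 → no match
4 → no match
5 → no match
6 → match
7 → match
8 → no match
9 → no match
Total matched: 3

3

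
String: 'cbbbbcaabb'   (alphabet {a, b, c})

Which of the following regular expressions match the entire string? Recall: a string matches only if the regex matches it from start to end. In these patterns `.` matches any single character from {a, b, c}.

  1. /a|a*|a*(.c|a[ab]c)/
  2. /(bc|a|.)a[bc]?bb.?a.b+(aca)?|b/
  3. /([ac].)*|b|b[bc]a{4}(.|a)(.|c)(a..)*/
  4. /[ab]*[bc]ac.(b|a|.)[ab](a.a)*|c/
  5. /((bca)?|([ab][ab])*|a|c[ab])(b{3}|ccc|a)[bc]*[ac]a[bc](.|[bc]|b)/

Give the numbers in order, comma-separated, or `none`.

1 → no match
2 → no match
3 → no match
4 → no match
5 → match

5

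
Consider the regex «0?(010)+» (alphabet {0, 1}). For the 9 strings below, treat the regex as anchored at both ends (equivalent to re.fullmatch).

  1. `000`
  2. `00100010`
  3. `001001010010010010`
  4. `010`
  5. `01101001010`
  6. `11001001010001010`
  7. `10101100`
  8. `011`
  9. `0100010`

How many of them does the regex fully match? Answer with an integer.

1

1 → no match — must end with `010`
2 → no match
3 → no match
4 → match
5 → no match
6 → no match
7 → no match — must end with `010`
8 → no match — must end with `010`
9 → no match
Total matched: 1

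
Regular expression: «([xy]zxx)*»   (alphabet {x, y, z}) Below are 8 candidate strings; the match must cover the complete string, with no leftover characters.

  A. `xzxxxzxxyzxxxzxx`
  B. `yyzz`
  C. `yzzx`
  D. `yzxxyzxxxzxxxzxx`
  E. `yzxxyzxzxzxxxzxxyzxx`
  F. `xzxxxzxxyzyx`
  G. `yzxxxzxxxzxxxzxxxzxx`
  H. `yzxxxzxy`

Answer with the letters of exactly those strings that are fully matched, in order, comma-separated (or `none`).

A, D, G

A → match
B. `yyzz` → no match
C. `yzzx` → no match
D → match
E → no match
F. `xzxxxzxxyzyx` → no match
G → match
H. `yzxxxzxy` → no match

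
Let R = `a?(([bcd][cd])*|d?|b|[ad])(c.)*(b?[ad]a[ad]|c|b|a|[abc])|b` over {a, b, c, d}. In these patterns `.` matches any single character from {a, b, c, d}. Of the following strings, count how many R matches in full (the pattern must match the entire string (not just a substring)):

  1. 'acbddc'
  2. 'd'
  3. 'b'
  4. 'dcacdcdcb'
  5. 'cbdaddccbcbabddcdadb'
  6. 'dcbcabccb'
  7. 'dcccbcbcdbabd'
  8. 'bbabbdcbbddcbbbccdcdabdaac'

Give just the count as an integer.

1. 'acbddc' → no match
2. 'd' → no match
3. 'b' → match
4. 'dcacdcdcb' → no match
5 → no match
6. 'dcbcabccb' → no match
7 → no match
8 → no match
Total matched: 1

1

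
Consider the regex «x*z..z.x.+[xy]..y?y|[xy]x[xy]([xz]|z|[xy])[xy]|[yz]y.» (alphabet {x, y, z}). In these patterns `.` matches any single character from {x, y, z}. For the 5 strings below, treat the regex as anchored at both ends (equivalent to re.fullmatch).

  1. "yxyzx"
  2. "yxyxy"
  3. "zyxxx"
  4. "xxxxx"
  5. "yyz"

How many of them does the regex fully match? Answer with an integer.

4

1. "yxyzx" → match
2. "yxyxy" → match
3. "zyxxx" → no match
4. "xxxxx" → match
5. "yyz" → match
Total matched: 4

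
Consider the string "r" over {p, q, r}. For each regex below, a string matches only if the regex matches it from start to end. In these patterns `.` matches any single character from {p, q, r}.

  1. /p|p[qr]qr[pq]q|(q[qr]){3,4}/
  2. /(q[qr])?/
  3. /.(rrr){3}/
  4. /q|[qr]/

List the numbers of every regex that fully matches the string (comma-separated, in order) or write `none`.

1 → no match
2 → no match
3 → no match — must end with "rrr"
4 → match

4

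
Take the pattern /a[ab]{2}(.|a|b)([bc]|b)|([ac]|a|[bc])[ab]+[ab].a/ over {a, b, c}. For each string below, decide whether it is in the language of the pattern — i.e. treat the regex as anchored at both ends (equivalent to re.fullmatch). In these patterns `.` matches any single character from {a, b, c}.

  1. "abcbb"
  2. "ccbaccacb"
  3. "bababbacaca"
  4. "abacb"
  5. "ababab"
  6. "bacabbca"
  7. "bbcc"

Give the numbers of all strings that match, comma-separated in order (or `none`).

1 → no match
2 → no match
3 → no match
4 → match
5 → no match
6 → no match
7 → no match

4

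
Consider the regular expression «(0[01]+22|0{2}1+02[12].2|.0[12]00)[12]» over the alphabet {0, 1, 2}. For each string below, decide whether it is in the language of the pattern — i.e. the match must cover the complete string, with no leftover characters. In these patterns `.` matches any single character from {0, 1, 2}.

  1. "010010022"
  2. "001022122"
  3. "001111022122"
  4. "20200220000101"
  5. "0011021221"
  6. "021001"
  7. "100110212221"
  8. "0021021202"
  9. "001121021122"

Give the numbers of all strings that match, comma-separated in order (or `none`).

2, 3, 5

1 → no match
2 → match
3 → match
4 → no match
5 → match
6 → no match
7 → no match
8 → no match
9 → no match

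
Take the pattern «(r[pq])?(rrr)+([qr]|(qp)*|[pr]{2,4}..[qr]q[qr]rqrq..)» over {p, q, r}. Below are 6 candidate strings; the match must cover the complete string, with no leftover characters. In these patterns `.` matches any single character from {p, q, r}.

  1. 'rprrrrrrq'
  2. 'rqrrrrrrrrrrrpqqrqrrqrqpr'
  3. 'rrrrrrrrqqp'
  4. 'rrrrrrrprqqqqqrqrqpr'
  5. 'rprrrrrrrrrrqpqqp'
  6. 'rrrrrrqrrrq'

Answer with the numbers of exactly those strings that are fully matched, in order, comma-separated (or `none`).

1, 2, 4

1 → match
2 → match
3 → no match
4 → match
5 → no match
6 → no match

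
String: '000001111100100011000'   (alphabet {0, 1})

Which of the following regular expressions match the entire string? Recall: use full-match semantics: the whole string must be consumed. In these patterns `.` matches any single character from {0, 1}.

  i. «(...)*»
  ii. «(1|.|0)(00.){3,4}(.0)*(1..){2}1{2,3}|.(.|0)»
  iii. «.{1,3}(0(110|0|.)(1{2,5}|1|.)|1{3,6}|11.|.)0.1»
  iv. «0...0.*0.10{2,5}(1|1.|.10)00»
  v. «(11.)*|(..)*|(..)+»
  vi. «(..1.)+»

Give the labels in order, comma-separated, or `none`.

i, iv

i → match
ii → no match
iii → no match — must end with '1'
iv → match
v → no match
vi → no match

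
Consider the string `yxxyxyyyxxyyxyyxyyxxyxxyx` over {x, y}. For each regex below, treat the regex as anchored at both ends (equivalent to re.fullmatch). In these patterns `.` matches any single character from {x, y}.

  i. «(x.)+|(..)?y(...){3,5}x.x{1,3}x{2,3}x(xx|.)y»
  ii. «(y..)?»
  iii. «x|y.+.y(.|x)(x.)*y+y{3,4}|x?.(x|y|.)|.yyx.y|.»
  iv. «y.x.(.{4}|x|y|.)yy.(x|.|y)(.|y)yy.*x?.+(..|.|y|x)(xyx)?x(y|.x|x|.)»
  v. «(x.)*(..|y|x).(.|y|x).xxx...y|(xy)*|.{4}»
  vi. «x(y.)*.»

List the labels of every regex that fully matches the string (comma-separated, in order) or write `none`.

i → no match
ii → no match
iii → no match
iv → match
v → no match
vi → no match — must start with `x`

iv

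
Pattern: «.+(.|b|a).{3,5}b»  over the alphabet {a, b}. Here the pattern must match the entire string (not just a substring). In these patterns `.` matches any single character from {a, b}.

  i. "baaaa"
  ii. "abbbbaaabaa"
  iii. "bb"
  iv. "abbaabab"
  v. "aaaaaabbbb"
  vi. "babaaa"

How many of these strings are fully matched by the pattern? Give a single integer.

i → no match — must end with "b"
ii → no match — must end with "b"
iii → no match
iv → match
v → match
vi → no match — must end with "b"
Total matched: 2

2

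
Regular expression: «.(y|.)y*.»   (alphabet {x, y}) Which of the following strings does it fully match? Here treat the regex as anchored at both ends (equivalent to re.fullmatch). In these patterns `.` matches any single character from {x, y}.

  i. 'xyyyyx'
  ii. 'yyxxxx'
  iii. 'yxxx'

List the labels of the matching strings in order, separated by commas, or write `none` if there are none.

i. 'xyyyyx' → match
ii. 'yyxxxx' → no match
iii. 'yxxx' → no match

i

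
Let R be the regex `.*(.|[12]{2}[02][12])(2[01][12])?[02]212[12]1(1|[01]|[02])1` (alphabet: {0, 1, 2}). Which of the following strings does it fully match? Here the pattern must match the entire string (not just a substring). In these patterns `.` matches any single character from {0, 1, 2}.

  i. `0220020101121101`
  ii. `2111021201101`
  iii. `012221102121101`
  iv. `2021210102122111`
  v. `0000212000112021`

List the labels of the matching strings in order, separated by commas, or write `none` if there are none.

iii, iv

i → no match
ii → no match
iii → match
iv → match
v → no match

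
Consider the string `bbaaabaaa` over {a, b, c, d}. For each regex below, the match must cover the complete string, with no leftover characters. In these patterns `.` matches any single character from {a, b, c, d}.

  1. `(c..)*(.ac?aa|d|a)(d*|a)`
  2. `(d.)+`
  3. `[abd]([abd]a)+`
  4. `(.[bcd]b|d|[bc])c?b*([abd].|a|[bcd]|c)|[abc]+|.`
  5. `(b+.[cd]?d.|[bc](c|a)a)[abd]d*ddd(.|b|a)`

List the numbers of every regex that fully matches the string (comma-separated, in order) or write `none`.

1 → no match
2 → no match — must start with `d`
3 → match
4 → match
5 → no match

3, 4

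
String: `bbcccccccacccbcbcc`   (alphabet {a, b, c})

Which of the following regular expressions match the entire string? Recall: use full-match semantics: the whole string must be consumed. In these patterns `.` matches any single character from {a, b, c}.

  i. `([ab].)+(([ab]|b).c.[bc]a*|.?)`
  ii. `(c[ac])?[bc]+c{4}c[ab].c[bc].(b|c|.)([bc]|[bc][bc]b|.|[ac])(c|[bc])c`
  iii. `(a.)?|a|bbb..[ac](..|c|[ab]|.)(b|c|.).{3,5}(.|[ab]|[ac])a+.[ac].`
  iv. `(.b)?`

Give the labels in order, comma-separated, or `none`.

ii

i → no match
ii → match
iii → no match
iv → no match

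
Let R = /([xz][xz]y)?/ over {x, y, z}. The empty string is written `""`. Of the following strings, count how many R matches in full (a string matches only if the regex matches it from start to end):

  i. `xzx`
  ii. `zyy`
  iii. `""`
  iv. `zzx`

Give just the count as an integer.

i → no match
ii → no match
iii → match
iv → no match
Total matched: 1

1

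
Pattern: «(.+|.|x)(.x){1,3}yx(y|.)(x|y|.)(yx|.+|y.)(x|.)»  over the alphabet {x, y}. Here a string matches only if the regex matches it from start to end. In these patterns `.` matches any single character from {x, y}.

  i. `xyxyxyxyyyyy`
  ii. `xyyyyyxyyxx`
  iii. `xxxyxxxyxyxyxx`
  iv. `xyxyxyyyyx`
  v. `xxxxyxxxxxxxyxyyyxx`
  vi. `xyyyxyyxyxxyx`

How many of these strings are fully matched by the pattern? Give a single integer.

4

i → match
ii → no match
iii → match
iv → match
v → match
vi → no match
Total matched: 4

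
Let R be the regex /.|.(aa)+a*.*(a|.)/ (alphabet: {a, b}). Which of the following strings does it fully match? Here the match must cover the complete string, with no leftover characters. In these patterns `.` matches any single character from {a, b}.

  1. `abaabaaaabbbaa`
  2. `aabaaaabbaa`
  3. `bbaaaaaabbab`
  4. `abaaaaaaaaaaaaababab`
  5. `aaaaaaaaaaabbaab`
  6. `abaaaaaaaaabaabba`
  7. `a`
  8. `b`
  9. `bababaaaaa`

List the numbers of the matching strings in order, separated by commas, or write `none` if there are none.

1 → no match
2 → no match
3 → no match
4 → no match
5 → match
6 → no match
7 → match
8 → match
9 → no match

5, 7, 8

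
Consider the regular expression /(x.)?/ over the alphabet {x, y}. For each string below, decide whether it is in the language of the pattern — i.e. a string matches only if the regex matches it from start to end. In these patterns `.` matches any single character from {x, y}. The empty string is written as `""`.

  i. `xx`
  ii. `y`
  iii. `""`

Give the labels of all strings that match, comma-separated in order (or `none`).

i → match
ii → no match
iii → match

i, iii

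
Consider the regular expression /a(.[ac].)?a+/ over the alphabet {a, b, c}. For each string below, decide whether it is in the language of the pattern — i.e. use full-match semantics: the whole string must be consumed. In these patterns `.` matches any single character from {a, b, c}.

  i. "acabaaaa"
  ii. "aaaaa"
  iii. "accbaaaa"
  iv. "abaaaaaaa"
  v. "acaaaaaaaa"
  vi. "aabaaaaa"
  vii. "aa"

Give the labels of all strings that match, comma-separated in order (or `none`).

i, ii, iii, iv, v, vii

i → match
ii → match
iii → match
iv → match
v → match
vi → no match
vii → match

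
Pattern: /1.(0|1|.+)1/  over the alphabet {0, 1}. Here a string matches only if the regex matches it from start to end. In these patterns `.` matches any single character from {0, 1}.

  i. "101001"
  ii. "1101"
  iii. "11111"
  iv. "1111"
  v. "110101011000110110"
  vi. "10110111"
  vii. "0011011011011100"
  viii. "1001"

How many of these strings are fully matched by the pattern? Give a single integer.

i → match
ii → match
iii → match
iv → match
v → no match — must end with "1"
vi → match
vii → no match — must start with "1"
viii → match
Total matched: 6

6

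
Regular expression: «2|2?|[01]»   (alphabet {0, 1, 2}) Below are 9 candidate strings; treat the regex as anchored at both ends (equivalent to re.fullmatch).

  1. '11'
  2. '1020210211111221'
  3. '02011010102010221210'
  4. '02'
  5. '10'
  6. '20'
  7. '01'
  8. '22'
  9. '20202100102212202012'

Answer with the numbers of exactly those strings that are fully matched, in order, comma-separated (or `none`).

1 → no match
2 → no match
3 → no match
4 → no match
5 → no match
6 → no match
7 → no match
8 → no match
9 → no match

none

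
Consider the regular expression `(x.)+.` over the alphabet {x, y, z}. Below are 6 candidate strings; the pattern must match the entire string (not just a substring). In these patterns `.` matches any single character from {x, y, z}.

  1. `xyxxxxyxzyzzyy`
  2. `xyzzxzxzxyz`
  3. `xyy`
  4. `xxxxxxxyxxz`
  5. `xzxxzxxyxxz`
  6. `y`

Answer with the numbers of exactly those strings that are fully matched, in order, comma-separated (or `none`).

3, 4

1 → no match
2 → no match
3 → match
4 → match
5 → no match
6 → no match — must start with `x`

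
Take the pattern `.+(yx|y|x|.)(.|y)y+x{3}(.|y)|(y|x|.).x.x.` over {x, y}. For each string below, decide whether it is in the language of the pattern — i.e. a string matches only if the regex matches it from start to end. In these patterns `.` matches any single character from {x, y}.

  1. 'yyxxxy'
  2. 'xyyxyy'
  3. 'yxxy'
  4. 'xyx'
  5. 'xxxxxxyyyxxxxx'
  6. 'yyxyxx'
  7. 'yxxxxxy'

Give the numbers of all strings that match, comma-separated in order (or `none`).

1, 6

1. 'yyxxxy' → match
2. 'xyyxyy' → no match
3. 'yxxy' → no match
4. 'xyx' → no match
5 → no match
6. 'yyxyxx' → match
7. 'yxxxxxy' → no match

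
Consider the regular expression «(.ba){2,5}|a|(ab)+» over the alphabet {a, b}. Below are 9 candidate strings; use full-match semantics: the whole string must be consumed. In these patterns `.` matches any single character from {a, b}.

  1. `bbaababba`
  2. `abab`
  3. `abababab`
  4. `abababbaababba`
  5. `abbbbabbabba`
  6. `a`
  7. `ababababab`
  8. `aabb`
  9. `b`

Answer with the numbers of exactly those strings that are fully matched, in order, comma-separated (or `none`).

1 → match
2 → match
3 → match
4 → no match
5 → no match
6 → match
7 → match
8 → no match
9 → no match

1, 2, 3, 6, 7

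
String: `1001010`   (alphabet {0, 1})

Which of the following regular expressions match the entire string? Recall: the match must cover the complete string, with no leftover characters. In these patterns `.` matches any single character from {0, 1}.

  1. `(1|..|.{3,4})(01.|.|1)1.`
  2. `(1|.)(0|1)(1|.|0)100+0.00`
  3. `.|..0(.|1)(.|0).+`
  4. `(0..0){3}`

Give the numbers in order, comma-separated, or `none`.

1, 3

1 → match
2 → no match — must end with `00`
3 → match
4 → no match — must start with `0`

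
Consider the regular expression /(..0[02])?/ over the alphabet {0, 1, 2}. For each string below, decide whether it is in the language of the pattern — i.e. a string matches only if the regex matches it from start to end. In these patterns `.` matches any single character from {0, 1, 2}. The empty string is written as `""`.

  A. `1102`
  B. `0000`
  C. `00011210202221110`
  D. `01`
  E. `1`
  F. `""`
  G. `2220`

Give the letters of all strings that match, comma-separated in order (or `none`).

A, B, F

A → match
B → match
C → no match
D → no match
E → no match
F → match
G → no match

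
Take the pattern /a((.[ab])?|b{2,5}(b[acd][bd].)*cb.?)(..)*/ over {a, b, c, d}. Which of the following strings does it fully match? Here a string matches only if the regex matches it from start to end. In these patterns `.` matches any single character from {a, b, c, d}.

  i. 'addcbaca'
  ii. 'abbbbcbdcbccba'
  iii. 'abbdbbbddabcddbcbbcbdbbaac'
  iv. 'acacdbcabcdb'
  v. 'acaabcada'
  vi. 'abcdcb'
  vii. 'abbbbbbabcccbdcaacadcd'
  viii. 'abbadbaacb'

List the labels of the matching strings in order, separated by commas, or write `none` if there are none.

i → no match
ii → match
iii → no match
iv → no match
v → match
vi → no match
vii → no match
viii → no match

ii, v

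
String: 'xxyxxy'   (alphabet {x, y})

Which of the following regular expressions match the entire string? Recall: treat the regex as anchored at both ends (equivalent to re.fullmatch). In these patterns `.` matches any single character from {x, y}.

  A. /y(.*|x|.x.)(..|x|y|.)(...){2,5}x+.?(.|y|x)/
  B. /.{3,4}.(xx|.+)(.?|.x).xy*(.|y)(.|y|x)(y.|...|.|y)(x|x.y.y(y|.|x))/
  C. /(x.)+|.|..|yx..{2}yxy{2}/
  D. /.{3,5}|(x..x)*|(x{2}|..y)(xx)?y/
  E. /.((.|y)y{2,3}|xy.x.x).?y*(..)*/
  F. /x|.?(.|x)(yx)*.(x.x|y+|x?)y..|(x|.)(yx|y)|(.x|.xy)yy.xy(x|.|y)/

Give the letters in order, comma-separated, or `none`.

D

A → no match — must start with 'y'
B → no match
C → no match
D → match
E → no match
F → no match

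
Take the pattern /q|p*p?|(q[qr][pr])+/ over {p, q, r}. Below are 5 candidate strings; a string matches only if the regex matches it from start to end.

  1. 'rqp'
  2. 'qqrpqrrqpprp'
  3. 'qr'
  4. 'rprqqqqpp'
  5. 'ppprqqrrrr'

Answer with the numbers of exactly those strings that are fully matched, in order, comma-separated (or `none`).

none

1. 'rqp' → no match
2. 'qqrpqrrqpprp' → no match
3. 'qr' → no match
4. 'rprqqqqpp' → no match
5. 'ppprqqrrrr' → no match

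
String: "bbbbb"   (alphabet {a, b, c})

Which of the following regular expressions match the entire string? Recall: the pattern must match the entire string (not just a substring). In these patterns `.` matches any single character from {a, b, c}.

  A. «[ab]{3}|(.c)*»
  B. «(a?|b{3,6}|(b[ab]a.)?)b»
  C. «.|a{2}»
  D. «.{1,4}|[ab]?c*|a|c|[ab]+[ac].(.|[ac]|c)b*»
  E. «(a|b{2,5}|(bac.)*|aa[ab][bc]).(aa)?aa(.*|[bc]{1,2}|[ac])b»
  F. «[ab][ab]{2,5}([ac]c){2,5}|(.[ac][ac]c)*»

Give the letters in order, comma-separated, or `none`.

A → no match
B → match
C → no match
D → no match
E → no match
F → no match

B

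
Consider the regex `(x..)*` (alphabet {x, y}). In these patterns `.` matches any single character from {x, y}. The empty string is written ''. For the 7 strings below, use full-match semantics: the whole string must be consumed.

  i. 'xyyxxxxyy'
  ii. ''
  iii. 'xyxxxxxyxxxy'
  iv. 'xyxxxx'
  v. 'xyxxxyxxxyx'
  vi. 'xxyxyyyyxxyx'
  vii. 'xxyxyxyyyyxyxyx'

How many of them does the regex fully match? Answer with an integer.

i. 'xyyxxxxyy' → match
ii. '' → match
iii. 'xyxxxxxyxxxy' → match
iv. 'xyxxxx' → match
v. 'xyxxxyxxxyx' → no match
vi. 'xxyxyyyyxxyx' → no match
vii → no match
Total matched: 4

4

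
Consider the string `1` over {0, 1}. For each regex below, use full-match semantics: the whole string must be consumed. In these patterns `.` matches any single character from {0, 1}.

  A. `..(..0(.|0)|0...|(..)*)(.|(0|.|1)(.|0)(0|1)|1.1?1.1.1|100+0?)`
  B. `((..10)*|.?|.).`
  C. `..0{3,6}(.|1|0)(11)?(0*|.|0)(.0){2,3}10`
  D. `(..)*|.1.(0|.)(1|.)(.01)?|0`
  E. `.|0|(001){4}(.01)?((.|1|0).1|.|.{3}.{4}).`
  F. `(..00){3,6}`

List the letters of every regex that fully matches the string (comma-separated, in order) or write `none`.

B, E

A → no match
B → match
C → no match — must end with `010`
D → no match
E → match
F → no match — must end with `00`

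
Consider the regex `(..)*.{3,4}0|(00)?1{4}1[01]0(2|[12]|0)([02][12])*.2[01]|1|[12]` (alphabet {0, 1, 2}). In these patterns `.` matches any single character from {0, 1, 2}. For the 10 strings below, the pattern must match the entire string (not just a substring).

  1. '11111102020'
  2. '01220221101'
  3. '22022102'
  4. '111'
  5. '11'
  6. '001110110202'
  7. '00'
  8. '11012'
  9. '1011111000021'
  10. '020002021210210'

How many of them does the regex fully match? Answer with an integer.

2

1. '11111102020' → match
2. '01220221101' → no match
3. '22022102' → no match
4. '111' → no match
5. '11' → no match
6. '001110110202' → no match
7. '00' → no match
8. '11012' → no match
9 → no match
10 → match
Total matched: 2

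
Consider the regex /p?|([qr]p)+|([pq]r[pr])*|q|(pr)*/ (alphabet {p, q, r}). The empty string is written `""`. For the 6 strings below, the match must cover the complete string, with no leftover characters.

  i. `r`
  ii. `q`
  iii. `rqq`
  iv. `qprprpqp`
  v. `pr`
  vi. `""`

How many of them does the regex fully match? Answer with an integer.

i. `r` → no match
ii. `q` → match
iii. `rqq` → no match
iv. `qprprpqp` → match
v. `pr` → match
vi. `""` → match
Total matched: 4

4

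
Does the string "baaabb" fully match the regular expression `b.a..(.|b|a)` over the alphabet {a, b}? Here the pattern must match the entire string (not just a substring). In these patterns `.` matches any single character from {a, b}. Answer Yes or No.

Yes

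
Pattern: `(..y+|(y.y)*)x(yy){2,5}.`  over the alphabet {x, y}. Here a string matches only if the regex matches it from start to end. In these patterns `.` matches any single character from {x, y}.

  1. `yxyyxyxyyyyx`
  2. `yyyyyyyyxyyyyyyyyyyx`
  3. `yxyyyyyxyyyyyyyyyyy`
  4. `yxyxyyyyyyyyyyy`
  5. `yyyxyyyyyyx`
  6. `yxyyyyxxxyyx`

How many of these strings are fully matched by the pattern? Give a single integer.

5

1 → match
2 → match
3 → match
4 → match
5 → match
6 → no match
Total matched: 5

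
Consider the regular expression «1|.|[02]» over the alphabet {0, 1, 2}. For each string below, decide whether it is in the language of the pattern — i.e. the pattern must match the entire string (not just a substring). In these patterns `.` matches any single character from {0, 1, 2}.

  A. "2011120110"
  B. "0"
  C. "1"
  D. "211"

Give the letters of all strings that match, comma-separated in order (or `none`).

A. "2011120110" → no match
B. "0" → match
C. "1" → match
D. "211" → no match

B, C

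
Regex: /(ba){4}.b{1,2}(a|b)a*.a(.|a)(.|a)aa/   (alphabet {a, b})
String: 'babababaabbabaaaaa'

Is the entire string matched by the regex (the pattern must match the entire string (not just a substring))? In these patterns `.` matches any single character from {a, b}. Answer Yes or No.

Yes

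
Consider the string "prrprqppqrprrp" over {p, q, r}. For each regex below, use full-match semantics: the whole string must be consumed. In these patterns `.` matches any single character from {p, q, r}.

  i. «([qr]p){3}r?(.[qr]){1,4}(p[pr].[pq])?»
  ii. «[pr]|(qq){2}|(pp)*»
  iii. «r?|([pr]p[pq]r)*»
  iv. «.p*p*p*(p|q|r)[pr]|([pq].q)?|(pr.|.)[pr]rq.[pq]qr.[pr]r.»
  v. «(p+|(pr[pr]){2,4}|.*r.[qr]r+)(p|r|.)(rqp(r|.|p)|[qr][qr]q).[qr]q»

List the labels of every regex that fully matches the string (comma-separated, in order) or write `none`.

i → no match
ii → no match
iii → no match
iv → match
v → no match — must end with "q"

iv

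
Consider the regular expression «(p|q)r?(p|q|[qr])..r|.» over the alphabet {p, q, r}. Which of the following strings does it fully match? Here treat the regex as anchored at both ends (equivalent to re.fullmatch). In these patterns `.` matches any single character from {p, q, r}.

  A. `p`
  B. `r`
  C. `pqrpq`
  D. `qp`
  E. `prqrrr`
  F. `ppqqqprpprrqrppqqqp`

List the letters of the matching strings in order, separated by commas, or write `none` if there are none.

A → match
B → match
C → no match
D → no match
E → match
F → no match

A, B, E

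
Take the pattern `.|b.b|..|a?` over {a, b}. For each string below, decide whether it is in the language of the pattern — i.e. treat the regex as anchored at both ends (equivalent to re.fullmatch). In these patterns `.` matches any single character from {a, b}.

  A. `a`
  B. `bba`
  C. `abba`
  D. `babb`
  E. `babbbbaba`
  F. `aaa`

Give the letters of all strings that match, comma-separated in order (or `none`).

A. `a` → match
B. `bba` → no match
C. `abba` → no match
D. `babb` → no match
E. `babbbbaba` → no match
F. `aaa` → no match

A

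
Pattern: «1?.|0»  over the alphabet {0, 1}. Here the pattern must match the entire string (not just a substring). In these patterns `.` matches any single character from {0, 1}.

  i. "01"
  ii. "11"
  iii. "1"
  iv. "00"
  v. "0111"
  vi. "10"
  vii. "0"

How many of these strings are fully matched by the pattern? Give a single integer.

4

i. "01" → no match
ii. "11" → match
iii. "1" → match
iv. "00" → no match
v. "0111" → no match
vi. "10" → match
vii. "0" → match
Total matched: 4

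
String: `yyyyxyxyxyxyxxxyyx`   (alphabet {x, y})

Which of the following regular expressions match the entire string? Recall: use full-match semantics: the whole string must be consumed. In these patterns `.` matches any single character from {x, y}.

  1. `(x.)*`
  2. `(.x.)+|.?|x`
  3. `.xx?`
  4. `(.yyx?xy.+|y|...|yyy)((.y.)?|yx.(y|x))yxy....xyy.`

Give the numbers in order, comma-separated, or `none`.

1 → no match
2 → no match
3 → no match
4 → match

4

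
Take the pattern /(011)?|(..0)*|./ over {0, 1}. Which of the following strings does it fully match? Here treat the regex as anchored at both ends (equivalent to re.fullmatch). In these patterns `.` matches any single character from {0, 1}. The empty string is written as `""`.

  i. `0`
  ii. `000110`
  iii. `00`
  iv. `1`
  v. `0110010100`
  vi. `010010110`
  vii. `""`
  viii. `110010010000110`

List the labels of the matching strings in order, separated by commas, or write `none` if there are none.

i → match
ii → match
iii → no match
iv → match
v → no match
vi → match
vii → match
viii → match

i, ii, iv, vi, vii, viii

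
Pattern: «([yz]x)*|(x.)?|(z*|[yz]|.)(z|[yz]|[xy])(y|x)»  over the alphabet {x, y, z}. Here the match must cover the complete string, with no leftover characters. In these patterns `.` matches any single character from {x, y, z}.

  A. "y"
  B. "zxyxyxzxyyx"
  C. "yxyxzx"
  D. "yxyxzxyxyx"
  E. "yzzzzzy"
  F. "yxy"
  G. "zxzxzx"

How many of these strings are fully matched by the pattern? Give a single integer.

A → no match
B → no match
C → match
D → match
E → no match
F → match
G → match
Total matched: 4

4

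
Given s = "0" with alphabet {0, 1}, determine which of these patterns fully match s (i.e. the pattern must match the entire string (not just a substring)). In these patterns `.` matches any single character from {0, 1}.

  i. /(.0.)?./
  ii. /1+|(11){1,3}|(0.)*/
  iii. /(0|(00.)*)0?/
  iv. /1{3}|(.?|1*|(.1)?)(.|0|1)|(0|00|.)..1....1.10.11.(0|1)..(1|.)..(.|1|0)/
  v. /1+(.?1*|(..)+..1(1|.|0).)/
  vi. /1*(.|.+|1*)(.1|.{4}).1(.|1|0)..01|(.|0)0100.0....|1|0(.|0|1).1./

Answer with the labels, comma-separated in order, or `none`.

i, iii, iv

i → match
ii → no match
iii → match
iv → match
v → no match — must start with "1"
vi → no match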